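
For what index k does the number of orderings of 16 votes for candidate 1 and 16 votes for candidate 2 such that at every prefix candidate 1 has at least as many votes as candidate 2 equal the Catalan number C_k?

Reading a vote for the leader as '(' and for the other as ')' turns such a sequence into a balanced string of 16 pairs, so the count is C_16.

16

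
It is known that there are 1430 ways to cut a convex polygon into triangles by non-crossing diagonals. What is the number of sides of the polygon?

10

Triangulations of a convex m-gon are counted by C_{m−2}, and C_8 = 1430.
So m − 2 = 8, giving m = 10 sides.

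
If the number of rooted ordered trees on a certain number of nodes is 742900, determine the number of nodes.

Rooted ordered trees on m nodes are counted by C_{m−1}. Since C_13 = 742900, the index is 13.
So the index is 13, and the number of nodes is 13 + 1 = 14.

14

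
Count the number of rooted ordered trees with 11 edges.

58786

Rooted ordered trees with n edges are counted by C_n; here n = 11.
C_11 = C(22,11)/12 = 705432/12 = 58786.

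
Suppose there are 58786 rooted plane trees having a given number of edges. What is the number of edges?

11

Rooted ordered trees with n edges are counted by C_n. Since C_11 = 58786, the index is 11.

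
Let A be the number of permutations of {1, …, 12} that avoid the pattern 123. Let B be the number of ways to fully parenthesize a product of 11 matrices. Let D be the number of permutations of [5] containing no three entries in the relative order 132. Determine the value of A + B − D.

For any fixed pattern of length 3, the pattern-avoiding permutations of [12] number C_12. So A = C_12 = 208012.
Parenthesizations of m factors correspond to full binary trees with m leaves, counted by C_{m−1}; m = 11 gives C_10. So B = C_10 = 16796.
Permutations of [n] avoiding any single length-3 pattern are counted by C_n; here n = 5. So D = C_5 = 42.
A + B − D = 208012 + 16796 − 42 = 224766.

224766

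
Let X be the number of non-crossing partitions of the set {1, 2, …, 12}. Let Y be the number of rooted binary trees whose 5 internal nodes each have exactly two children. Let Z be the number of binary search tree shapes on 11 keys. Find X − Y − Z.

Non-crossing partitions of an n-element set are counted by C_n; here n = 12. So X = C_12 = 208012.
Full binary trees with n internal nodes are counted by C_n; here n = 5. So Y = C_5 = 42.
Binary trees (left/right distinguished) on n nodes are counted by C_n; here n = 11. So Z = C_11 = 58786.
X − Y − Z = 208012 − 42 − 58786 = 149184.

149184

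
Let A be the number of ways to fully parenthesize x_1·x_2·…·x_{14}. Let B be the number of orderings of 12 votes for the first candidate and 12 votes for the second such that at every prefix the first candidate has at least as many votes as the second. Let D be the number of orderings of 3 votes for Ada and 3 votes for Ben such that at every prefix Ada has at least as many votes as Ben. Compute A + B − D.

950907

Ways to associate a product of 14 factors correspond to binary trees on 14 leaves, so the count is C_13. So A = C_13 = 742900.
Ballot sequences with n votes each where one side never trails are Dyck words, counted by C_n; here n = 12. So B = C_12 = 208012.
Ballot sequences with n votes each where one side never trails are Dyck words, counted by C_n; here n = 3. So D = C_3 = 5.
A + B − D = 742900 + 208012 − 5 = 950907.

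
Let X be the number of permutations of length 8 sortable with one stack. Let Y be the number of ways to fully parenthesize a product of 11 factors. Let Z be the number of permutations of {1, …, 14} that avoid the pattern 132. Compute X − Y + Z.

By Knuth's characterisation, the stack-sortable permutations of length 8 are the 231-avoiders, numbering C_8. So X = C_8 = 1430.
Ways to associate a product of 11 factors correspond to binary trees on 11 leaves, so the count is C_10. So Y = C_10 = 16796.
For any fixed pattern of length 3, the pattern-avoiding permutations of [14] number C_14. So Z = C_14 = 2674440.
X − Y + Z = 1430 − 16796 + 2674440 = 2659074.

2659074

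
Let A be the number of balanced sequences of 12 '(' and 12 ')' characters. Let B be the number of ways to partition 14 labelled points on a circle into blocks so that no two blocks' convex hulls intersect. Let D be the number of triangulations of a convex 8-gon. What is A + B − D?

2882320

Balanced strings of n pairs of brackets are counted by C_n; here n = 12. So A = C_12 = 208012.
Non-crossing partitions of an n-element set are counted by C_n; here n = 14. So B = C_14 = 2674440.
Triangulations of a convex m-gon are counted by C_{m−2}; with m = 8 this is C_6. So D = C_6 = 132.
A + B − D = 208012 + 2674440 − 132 = 2882320.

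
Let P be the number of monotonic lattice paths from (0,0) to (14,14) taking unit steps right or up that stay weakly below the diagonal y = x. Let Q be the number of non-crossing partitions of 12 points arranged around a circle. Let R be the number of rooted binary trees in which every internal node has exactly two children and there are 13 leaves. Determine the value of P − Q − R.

2258416

Sub-diagonal monotone paths from (0,0) to (14,14) biject with Dyck paths of semilength 14, giving C_14. So P = C_14 = 2674440.
Non-crossing partitions of an n-element set are counted by C_n; here n = 12. So Q = C_12 = 208012.
A full binary tree with L leaves has L−1 internal nodes and is counted by C_{L−1}; L = 13 gives C_12. So R = C_12 = 208012.
P − Q − R = 2674440 − 208012 − 208012 = 2258416.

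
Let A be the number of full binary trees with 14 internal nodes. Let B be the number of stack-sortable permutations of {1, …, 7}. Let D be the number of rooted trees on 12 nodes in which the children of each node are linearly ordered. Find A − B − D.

2615225

Full binary trees with n internal nodes are counted by C_n; here n = 14. So A = C_14 = 2674440.
Stack-sortable permutations are exactly the 231-avoiding ones, counted by C_n; here n = 7. So B = C_7 = 429.
A rooted plane tree on 12 nodes has 11 edges, and such trees are counted by C_11. So D = C_11 = 58786.
A − B − D = 2674440 − 429 − 58786 = 2615225.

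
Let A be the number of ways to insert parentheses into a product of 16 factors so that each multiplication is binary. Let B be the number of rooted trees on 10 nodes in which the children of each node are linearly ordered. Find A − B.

9689983

Parenthesizations of m factors correspond to full binary trees with m leaves, counted by C_{m−1}; m = 16 gives C_15. So A = C_15 = 9694845.
A rooted plane tree on 10 nodes has 9 edges, and such trees are counted by C_9. So B = C_9 = 4862.
A − B = 9694845 − 4862 = 9689983.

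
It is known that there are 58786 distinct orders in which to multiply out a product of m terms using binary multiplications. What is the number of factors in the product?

12

Parenthesizations of m factors are counted by C_{m−1}. The Catalan number equal to 58786 is C_11.
So the index is 11, and the number of factors is 11 + 1 = 12.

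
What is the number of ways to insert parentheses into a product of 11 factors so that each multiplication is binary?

16796

Bracketing 11 factors into binary products is counted by C_{11−1} = C_10.
C_10 = C(20,10)/11 = 184756/11 = 16796.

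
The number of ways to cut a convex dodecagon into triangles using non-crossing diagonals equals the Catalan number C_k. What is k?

A convex 12-gon is triangulated into 10 triangles, and the number of such triangulations is the Catalan number C_{12−2} = C_10.

10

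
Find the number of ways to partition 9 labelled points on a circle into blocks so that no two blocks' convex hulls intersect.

Non-crossing partitions of an n-element set are counted by C_n; here n = 9.
C_9 = C_8 · 2(2·8+1)/(8+2) = 1430 · 34/10 = 4862.

4862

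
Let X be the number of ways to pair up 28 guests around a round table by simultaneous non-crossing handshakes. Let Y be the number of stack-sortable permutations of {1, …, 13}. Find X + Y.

With 28 = 2·14 people, non-crossing handshake pairings are non-crossing perfect matchings on a circle, counted by C_14. So X = C_14 = 2674440.
Stack-sortable permutations are exactly the 231-avoiding ones, counted by C_n; here n = 13. So Y = C_13 = 742900.
X + Y = 2674440 + 742900 = 3417340.

3417340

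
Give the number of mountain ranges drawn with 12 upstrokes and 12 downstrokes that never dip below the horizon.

208012

Dyck paths of semilength n (length 2n) are counted by C_n; here n = 12.
C_12 = C_11 · 2(2·11+1)/(11+2) = 58786 · 46/13 = 208012.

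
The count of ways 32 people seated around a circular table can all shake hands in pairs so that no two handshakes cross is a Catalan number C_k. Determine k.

With 32 = 2·16 people, non-crossing handshake pairings are non-crossing perfect matchings on a circle, counted by C_16.

16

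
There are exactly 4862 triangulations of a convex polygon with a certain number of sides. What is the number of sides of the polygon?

11

Triangulations of a convex m-gon are counted by C_{m−2}; 4862 = C_9.
So m − 2 = 9, giving m = 11 sides.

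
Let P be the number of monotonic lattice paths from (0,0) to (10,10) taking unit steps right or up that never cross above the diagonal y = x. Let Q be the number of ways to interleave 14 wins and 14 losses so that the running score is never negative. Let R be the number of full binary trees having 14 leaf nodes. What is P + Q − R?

1948336

Monotone paths in an n×n grid that stay weakly below the diagonal are counted by C_n; here n = 10. So P = C_10 = 16796.
Ballot sequences with n votes each where one side never trails are Dyck words, counted by C_n; here n = 14. So Q = C_14 = 2674440.
A full binary tree with L leaves has L−1 internal nodes and is counted by C_{L−1}; L = 14 gives C_13. So R = C_13 = 742900.
P + Q − R = 16796 + 2674440 − 742900 = 1948336.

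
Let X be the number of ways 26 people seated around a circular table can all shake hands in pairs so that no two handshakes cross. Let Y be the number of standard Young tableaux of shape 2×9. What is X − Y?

738038

With 26 = 2·13 people, non-crossing handshake pairings are non-crossing perfect matchings on a circle, counted by C_13. So X = C_13 = 742900.
By the hook-length formula (or a Dyck-path bijection), SYT of shape 2×9 number C_9. So Y = C_9 = 4862.
X − Y = 742900 − 4862 = 738038.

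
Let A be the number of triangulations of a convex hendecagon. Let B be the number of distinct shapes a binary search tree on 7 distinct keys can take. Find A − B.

Triangulations of a convex m-gon are counted by C_{m−2}; with m = 11 this is C_9. So A = C_9 = 4862.
Binary trees (left/right distinguished) on n nodes are counted by C_n; here n = 7. So B = C_7 = 429.
A − B = 4862 − 429 = 4433.

4433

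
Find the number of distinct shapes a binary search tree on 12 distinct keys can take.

Binary trees (left/right distinguished) on n nodes are counted by C_n; here n = 12.
C_12 = C(24,12)/13 = 2704156/13 = 208012.

208012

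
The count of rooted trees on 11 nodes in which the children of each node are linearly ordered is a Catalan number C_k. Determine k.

Rooted ordered (plane) trees on m nodes have m−1 edges and are counted by C_{m−1}; m = 11 gives C_10.

10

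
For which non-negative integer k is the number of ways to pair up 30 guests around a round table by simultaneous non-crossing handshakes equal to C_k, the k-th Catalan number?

Non-crossing handshake pairings of 2n people are counted by C_n; 30 people gives n = 15.

15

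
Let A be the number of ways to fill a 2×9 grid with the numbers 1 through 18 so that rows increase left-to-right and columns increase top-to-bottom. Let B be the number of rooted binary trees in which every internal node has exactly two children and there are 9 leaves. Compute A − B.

Standard Young tableaux of shape 2×n are counted by C_n; here n = 9. So A = C_9 = 4862.
Full binary trees with 9 leaves have 9−1 = 8 internal nodes, so there are C_8 of them. So B = C_8 = 1430.
A − B = 4862 − 1430 = 3432.

3432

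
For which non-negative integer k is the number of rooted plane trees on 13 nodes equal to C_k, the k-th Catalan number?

12

A rooted plane tree on 13 nodes has 12 edges, and such trees are counted by C_12.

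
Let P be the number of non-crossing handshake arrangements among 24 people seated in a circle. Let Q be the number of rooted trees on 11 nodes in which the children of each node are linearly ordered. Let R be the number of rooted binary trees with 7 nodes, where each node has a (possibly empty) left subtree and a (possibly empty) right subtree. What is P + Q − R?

224379

With 24 = 2·12 people, non-crossing handshake pairings are non-crossing perfect matchings on a circle, counted by C_12. So P = C_12 = 208012.
Rooted ordered (plane) trees on m nodes have m−1 edges and are counted by C_{m−1}; m = 11 gives C_10. So Q = C_10 = 16796.
Binary trees (left/right distinguished) on n nodes are counted by C_n; here n = 7. So R = C_7 = 429.
P + Q − R = 208012 + 16796 − 429 = 224379.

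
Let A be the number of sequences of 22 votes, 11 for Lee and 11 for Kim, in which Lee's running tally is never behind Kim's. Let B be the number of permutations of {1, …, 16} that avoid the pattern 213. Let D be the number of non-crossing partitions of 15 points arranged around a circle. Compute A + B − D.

25721611

Ballot sequences with n votes each where one side never trails are Dyck words, counted by C_n; here n = 11. So A = C_11 = 58786.
Permutations of [n] avoiding any single length-3 pattern are counted by C_n; here n = 16. So B = C_16 = 35357670.
Non-crossing partitions of an n-element set are counted by C_n; here n = 15. So D = C_15 = 9694845.
A + B − D = 58786 + 35357670 − 9694845 = 25721611.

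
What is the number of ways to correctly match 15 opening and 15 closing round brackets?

9694845

A balanced arrangement of 15 bracket pairs is a Dyck word of semilength 15, so the count is C_15.
C_15 = C(30,15)/16 = 155117520/16 = 9694845.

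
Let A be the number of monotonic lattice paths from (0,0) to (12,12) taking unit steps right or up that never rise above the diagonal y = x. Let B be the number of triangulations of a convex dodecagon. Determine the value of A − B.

Sub-diagonal monotone paths from (0,0) to (12,12) biject with Dyck paths of semilength 12, giving C_12. So A = C_12 = 208012.
The number of triangulations of a 12-gon is the Catalan number C_10 (index = sides − 2). So B = C_10 = 16796.
A − B = 208012 − 16796 = 191216.

191216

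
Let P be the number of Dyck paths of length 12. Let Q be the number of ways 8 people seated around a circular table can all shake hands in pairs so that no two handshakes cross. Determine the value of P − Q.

Paths of 6 up- and 6 down-steps that never dip below the axis are Dyck paths; their count is C_6. So P = C_6 = 132.
Non-crossing handshake pairings of 2n people are counted by C_n; 8 people gives n = 4. So Q = C_4 = 14.
P − Q = 132 − 14 = 118.

118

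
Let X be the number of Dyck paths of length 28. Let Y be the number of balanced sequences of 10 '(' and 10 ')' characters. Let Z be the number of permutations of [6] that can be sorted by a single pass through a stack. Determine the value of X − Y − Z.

2657512

Dyck paths of semilength n (length 2n) are counted by C_n; here n = 14. So X = C_14 = 2674440.
A balanced arrangement of 10 bracket pairs is a Dyck word of semilength 10, so the count is C_10. So Y = C_10 = 16796.
Stack-sortable permutations are exactly the 231-avoiding ones, counted by C_n; here n = 6. So Z = C_6 = 132.
X − Y − Z = 2674440 − 16796 − 132 = 2657512.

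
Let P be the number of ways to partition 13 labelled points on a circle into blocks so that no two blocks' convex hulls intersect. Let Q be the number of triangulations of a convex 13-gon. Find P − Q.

Non-crossing partitions of an n-element set are counted by C_n; here n = 13. So P = C_13 = 742900.
A convex 13-gon is triangulated into 11 triangles, and the number of such triangulations is the Catalan number C_{13−2} = C_11. So Q = C_11 = 58786.
P − Q = 742900 − 58786 = 684114.

684114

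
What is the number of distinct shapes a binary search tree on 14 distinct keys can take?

2674440

There are C_n binary search tree shapes on n keys; with n = 14 that is C_14.
C_14 = C(28,14)/15 = 40116600/15 = 2674440.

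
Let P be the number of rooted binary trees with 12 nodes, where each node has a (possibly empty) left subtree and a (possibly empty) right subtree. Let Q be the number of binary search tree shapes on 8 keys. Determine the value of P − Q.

Binary trees (left/right distinguished) on n nodes are counted by C_n; here n = 12. So P = C_12 = 208012.
Rooted binary trees with 8 nodes (each child slot possibly empty) number C_8. So Q = C_8 = 1430.
P − Q = 208012 − 1430 = 206582.

206582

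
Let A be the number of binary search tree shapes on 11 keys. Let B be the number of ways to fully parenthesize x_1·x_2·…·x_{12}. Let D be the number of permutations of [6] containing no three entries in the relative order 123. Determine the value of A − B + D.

There are C_n binary search tree shapes on n keys; with n = 11 that is C_11. So A = C_11 = 58786.
Parenthesizations of m factors correspond to full binary trees with m leaves, counted by C_{m−1}; m = 12 gives C_11. So B = C_11 = 58786.
For any fixed pattern of length 3, the pattern-avoiding permutations of [6] number C_6. So D = C_6 = 132.
A − B + D = 58786 − 58786 + 132 = 132.

132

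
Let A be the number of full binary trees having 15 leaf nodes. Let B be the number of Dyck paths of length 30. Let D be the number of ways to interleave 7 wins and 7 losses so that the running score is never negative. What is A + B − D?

12368856

Full binary trees with 15 leaves have 15−1 = 14 internal nodes, so there are C_14 of them. So A = C_14 = 2674440.
Paths of 15 up- and 15 down-steps that never dip below the axis are Dyck paths; their count is C_15. So B = C_15 = 9694845.
Ballot sequences with n votes each where one side never trails are Dyck words, counted by C_n; here n = 7. So D = C_7 = 429.
A + B − D = 2674440 + 9694845 − 429 = 12368856.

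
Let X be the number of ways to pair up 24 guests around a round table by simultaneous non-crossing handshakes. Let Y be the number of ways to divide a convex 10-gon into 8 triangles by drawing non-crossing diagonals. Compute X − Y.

206582

With 24 = 2·12 people, non-crossing handshake pairings are non-crossing perfect matchings on a circle, counted by C_12. So X = C_12 = 208012.
Triangulations of a convex m-gon are counted by C_{m−2}; with m = 10 this is C_8. So Y = C_8 = 1430.
X − Y = 208012 − 1430 = 206582.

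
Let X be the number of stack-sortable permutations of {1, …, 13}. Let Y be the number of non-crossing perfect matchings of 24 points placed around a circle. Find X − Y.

By Knuth's characterisation, the stack-sortable permutations of length 13 are the 231-avoiders, numbering C_13. So X = C_13 = 742900.
Pairing 24 circle points by 12 non-crossing chords gives C_12 matchings. So Y = C_12 = 208012.
X − Y = 742900 − 208012 = 534888.

534888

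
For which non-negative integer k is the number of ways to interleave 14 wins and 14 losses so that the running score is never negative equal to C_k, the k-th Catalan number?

14

Ballot sequences with n votes each where one side never trails are Dyck words, counted by C_n; here n = 14.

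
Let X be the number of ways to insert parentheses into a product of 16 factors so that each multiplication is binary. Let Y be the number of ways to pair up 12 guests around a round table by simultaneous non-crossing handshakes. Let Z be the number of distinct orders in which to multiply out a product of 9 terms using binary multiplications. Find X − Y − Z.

Bracketing 16 factors into binary products is counted by C_{16−1} = C_15. So X = C_15 = 9694845.
Non-crossing handshake pairings of 2n people are counted by C_n; 12 people gives n = 6. So Y = C_6 = 132.
Bracketing 9 factors into binary products is counted by C_{9−1} = C_8. So Z = C_8 = 1430.
X − Y − Z = 9694845 − 132 − 1430 = 9693283.

9693283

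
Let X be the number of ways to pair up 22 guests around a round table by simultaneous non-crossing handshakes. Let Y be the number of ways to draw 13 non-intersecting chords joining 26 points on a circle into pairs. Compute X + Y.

801686

Non-crossing handshake pairings of 2n people are counted by C_n; 22 people gives n = 11. So X = C_11 = 58786.
Non-crossing perfect matchings of 2n points on a circle are counted by C_n; with 26 points, n = 13. So Y = C_13 = 742900.
X + Y = 58786 + 742900 = 801686.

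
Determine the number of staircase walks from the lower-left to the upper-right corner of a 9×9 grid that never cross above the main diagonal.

4862

Sub-diagonal monotone paths from (0,0) to (9,9) biject with Dyck paths of semilength 9, giving C_9.
C_9 = C(18,9)/10 = 48620/10 = 4862.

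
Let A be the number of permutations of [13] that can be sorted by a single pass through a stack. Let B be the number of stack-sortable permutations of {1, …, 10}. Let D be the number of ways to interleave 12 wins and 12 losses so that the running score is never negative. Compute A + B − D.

551684

By Knuth's characterisation, the stack-sortable permutations of length 13 are the 231-avoiders, numbering C_13. So A = C_13 = 742900.
By Knuth's characterisation, the stack-sortable permutations of length 10 are the 231-avoiders, numbering C_10. So B = C_10 = 16796.
Reading a vote for the leader as '(' and for the other as ')' turns such a sequence into a balanced string of 12 pairs, so the count is C_12. So D = C_12 = 208012.
A + B − D = 742900 + 16796 − 208012 = 551684.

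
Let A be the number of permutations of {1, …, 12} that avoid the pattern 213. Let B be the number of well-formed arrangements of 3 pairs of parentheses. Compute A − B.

Permutations of [n] avoiding any single length-3 pattern are counted by C_n; here n = 12. So A = C_12 = 208012.
Balanced strings of n pairs of brackets are counted by C_n; here n = 3. So B = C_3 = 5.
A − B = 208012 − 5 = 208007.

208007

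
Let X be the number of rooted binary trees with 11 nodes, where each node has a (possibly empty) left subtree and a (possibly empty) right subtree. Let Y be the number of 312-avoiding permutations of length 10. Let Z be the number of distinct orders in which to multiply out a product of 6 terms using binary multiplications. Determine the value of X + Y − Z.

75540

Binary trees (left/right distinguished) on n nodes are counted by C_n; here n = 11. So X = C_11 = 58786.
Permutations of [n] avoiding any single length-3 pattern are counted by C_n; here n = 10. So Y = C_10 = 16796.
Ways to associate a product of 6 factors correspond to binary trees on 6 leaves, so the count is C_5. So Z = C_5 = 42.
X + Y − Z = 58786 + 16796 − 42 = 75540.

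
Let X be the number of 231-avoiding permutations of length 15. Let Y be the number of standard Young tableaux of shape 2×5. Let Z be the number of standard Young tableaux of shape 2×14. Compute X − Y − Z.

Permutations of [n] avoiding any single length-3 pattern are counted by C_n; here n = 15. So X = C_15 = 9694845.
Standard Young tableaux of shape 2×n are counted by C_n; here n = 5. So Y = C_5 = 42.
Standard Young tableaux of shape 2×n are counted by C_n; here n = 14. So Z = C_14 = 2674440.
X − Y − Z = 9694845 − 42 − 2674440 = 7020363.

7020363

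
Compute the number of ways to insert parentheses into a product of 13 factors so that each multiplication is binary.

208012

Bracketing 13 factors into binary products is counted by C_{13−1} = C_12.
C_12 = C(24,12)/13 = 2704156/13 = 208012.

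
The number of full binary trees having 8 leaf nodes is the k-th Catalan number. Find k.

Full binary trees with 8 leaves have 8−1 = 7 internal nodes, so there are C_7 of them.

7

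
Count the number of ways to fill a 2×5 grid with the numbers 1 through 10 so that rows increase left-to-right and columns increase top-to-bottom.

Standard Young tableaux of shape 2×n are counted by C_n; here n = 5.
C_5 = C(10,5)/6 = 252/6 = 42.

42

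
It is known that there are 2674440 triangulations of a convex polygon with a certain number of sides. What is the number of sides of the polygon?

Triangulations of a convex m-gon are counted by C_{m−2}, and C_14 = 2674440.
So m − 2 = 14, giving m = 16 sides.

16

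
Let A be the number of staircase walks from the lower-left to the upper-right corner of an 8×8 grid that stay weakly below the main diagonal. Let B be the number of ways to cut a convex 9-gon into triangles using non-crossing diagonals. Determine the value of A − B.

Sub-diagonal monotone paths from (0,0) to (8,8) biject with Dyck paths of semilength 8, giving C_8. So A = C_8 = 1430.
Triangulations of a convex m-gon are counted by C_{m−2}; with m = 9 this is C_7. So B = C_7 = 429.
A − B = 1430 − 429 = 1001.

1001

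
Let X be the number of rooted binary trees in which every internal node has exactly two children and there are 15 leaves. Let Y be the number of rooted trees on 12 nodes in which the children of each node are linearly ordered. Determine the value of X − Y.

2615654

Full binary trees with 15 leaves have 15−1 = 14 internal nodes, so there are C_14 of them. So X = C_14 = 2674440.
Rooted ordered (plane) trees on m nodes have m−1 edges and are counted by C_{m−1}; m = 12 gives C_11. So Y = C_11 = 58786.
X − Y = 2674440 − 58786 = 2615654.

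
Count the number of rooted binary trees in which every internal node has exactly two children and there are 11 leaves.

16796

Full binary trees with 11 leaves have 11−1 = 10 internal nodes, so there are C_10 of them.
C_10 = 16796.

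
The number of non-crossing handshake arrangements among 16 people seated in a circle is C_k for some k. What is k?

8

With 16 = 2·8 people, non-crossing handshake pairings are non-crossing perfect matchings on a circle, counted by C_8.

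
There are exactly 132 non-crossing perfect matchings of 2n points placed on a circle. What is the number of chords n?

Non-crossing pairings of 2n points on a circle are counted by C_n; 132 = C_6.

6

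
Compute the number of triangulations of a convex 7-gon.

42

The number of triangulations of a 7-gon is the Catalan number C_5 (index = sides − 2).
C_5 = C_4 · 2(2·4+1)/(4+2) = 14 · 18/6 = 42.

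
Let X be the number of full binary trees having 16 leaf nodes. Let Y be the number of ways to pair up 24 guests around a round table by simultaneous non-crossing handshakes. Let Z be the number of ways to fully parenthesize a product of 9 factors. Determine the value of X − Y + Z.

A full binary tree with L leaves has L−1 internal nodes and is counted by C_{L−1}; L = 16 gives C_15. So X = C_15 = 9694845.
Non-crossing handshake pairings of 2n people are counted by C_n; 24 people gives n = 12. So Y = C_12 = 208012.
Ways to associate a product of 9 factors correspond to binary trees on 9 leaves, so the count is C_8. So Z = C_8 = 1430.
X − Y + Z = 9694845 − 208012 + 1430 = 9488263.

9488263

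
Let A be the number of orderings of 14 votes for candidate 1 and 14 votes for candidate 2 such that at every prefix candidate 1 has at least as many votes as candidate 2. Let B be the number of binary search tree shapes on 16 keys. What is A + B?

Reading a vote for the leader as '(' and for the other as ')' turns such a sequence into a balanced string of 14 pairs, so the count is C_14. So A = C_14 = 2674440.
Rooted binary trees with 16 nodes (each child slot possibly empty) number C_16. So B = C_16 = 35357670.
A + B = 2674440 + 35357670 = 38032110.

38032110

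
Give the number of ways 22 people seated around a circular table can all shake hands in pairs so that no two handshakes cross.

Non-crossing handshake pairings of 2n people are counted by C_n; 22 people gives n = 11.
C_11 = C(22,11)/12 = 705432/12 = 58786.

58786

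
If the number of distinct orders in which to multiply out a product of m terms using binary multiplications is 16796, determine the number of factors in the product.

Parenthesizations of m factors are counted by C_{m−1}, and C_10 = 16796.
So the index is 10, and the number of factors is 10 + 1 = 11.

11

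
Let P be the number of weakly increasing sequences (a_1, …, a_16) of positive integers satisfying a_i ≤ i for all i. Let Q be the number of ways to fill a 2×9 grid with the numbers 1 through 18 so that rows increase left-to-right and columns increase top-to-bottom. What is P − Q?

35352808

Such sub-staircase sequences of length n are counted by C_n; here n = 16. So P = C_16 = 35357670.
By the hook-length formula (or a Dyck-path bijection), SYT of shape 2×9 number C_9. So Q = C_9 = 4862.
P − Q = 35357670 − 4862 = 35352808.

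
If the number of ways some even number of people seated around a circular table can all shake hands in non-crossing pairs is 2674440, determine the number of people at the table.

28

Non-crossing handshake pairings of 2n people are counted by C_n. Since C_14 = 2674440, the index is 14.
So n = 14, and there are 2n = 28 people.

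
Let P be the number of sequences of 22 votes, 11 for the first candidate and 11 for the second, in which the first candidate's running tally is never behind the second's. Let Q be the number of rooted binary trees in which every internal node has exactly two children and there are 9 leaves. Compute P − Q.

57356

Reading a vote for the leader as '(' and for the other as ')' turns such a sequence into a balanced string of 11 pairs, so the count is C_11. So P = C_11 = 58786.
Full binary trees with 9 leaves have 9−1 = 8 internal nodes, so there are C_8 of them. So Q = C_8 = 1430.
P − Q = 58786 − 1430 = 57356.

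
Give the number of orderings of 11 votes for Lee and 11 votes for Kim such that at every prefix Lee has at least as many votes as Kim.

Ballot sequences with n votes each where one side never trails are Dyck words, counted by C_n; here n = 11.
C_11 = C(22,11)/12 = 705432/12 = 58786.

58786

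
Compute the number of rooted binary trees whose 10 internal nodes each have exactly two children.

16796

Full binary trees with n internal nodes are counted by C_n; here n = 10.
C_10 = C(20,10)/11 = 184756/11 = 16796.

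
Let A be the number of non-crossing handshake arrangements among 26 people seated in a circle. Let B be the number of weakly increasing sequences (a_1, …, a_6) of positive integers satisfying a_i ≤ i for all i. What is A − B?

742768

With 26 = 2·13 people, non-crossing handshake pairings are non-crossing perfect matchings on a circle, counted by C_13. So A = C_13 = 742900.
Weakly increasing sequences with a_i ≤ i biject with Dyck paths of semilength 6, so there are C_6. So B = C_6 = 132.
A − B = 742900 − 132 = 742768.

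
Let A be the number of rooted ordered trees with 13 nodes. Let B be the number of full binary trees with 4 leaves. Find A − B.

A rooted plane tree on 13 nodes has 12 edges, and such trees are counted by C_12. So A = C_12 = 208012.
A full binary tree with L leaves has L−1 internal nodes and is counted by C_{L−1}; L = 4 gives C_3. So B = C_3 = 5.
A − B = 208012 − 5 = 208007.

208007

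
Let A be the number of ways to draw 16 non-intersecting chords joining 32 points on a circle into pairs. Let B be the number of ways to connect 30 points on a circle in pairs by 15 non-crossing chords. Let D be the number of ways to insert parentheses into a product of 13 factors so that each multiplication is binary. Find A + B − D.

44844503

Non-crossing perfect matchings of 2n points on a circle are counted by C_n; with 32 points, n = 16. So A = C_16 = 35357670.
Non-crossing perfect matchings of 2n points on a circle are counted by C_n; with 30 points, n = 15. So B = C_15 = 9694845.
Bracketing 13 factors into binary products is counted by C_{13−1} = C_12. So D = C_12 = 208012.
A + B − D = 35357670 + 9694845 − 208012 = 44844503.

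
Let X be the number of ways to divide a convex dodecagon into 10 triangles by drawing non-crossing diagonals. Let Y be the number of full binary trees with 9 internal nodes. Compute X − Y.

11934

The number of triangulations of a 12-gon is the Catalan number C_10 (index = sides − 2). So X = C_10 = 16796.
Full binary trees with n internal nodes are counted by C_n; here n = 9. So Y = C_9 = 4862.
X − Y = 16796 − 4862 = 11934.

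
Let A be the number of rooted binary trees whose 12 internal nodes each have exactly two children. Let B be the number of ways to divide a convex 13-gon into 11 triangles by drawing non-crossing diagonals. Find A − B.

149226

Full binary trees with n internal nodes are counted by C_n; here n = 12. So A = C_12 = 208012.
Triangulations of a convex m-gon are counted by C_{m−2}; with m = 13 this is C_11. So B = C_11 = 58786.
A − B = 208012 − 58786 = 149226.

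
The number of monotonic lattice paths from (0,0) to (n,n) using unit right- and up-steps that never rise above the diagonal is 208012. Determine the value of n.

12

Such diagonal-avoiding paths in an n×n grid are counted by C_n. The Catalan number equal to 208012 is C_12.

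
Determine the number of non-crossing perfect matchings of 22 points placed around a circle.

58786

Pairing 22 circle points by 11 non-crossing chords gives C_11 matchings.
C_11 = C(22,11)/12 = 705432/12 = 58786.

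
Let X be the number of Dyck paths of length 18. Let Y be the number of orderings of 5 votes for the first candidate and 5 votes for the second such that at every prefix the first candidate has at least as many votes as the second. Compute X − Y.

A Dyck path with 9 up-steps and 9 down-steps has semilength 9, so there are C_9 of them. So X = C_9 = 4862.
Ballot sequences with n votes each where one side never trails are Dyck words, counted by C_n; here n = 5. So Y = C_5 = 42.
X − Y = 4862 − 42 = 4820.

4820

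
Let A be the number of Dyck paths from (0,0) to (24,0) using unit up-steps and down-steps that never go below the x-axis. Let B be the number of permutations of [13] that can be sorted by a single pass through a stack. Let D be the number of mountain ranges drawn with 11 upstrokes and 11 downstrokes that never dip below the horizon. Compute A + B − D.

Paths of 12 up- and 12 down-steps that never dip below the axis are Dyck paths; their count is C_12. So A = C_12 = 208012.
By Knuth's characterisation, the stack-sortable permutations of length 13 are the 231-avoiders, numbering C_13. So B = C_13 = 742900.
Dyck paths of semilength n (length 2n) are counted by C_n; here n = 11. So D = C_11 = 58786.
A + B − D = 208012 + 742900 − 58786 = 892126.

892126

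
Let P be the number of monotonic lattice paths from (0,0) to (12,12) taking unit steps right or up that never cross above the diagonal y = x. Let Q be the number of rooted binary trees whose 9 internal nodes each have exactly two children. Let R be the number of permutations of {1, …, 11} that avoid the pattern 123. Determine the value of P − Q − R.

Monotone paths in an n×n grid that stay weakly below the diagonal are counted by C_n; here n = 12. So P = C_12 = 208012.
Full binary trees with n internal nodes are counted by C_n; here n = 9. So Q = C_9 = 4862.
For any fixed pattern of length 3, the pattern-avoiding permutations of [11] number C_11. So R = C_11 = 58786.
P − Q − R = 208012 − 4862 − 58786 = 144364.

144364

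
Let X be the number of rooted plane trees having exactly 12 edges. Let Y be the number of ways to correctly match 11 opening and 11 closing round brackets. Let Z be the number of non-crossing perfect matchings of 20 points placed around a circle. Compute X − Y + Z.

Rooted ordered trees with n edges are counted by C_n; here n = 12. So X = C_12 = 208012.
A balanced arrangement of 11 bracket pairs is a Dyck word of semilength 11, so the count is C_11. So Y = C_11 = 58786.
Pairing 20 circle points by 10 non-crossing chords gives C_10 matchings. So Z = C_10 = 16796.
X − Y + Z = 208012 − 58786 + 16796 = 166022.

166022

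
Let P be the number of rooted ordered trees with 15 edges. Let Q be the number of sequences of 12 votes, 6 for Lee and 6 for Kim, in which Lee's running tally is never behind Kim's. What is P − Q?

Rooted ordered trees with n edges are counted by C_n; here n = 15. So P = C_15 = 9694845.
Ballot sequences with n votes each where one side never trails are Dyck words, counted by C_n; here n = 6. So Q = C_6 = 132.
P − Q = 9694845 − 132 = 9694713.

9694713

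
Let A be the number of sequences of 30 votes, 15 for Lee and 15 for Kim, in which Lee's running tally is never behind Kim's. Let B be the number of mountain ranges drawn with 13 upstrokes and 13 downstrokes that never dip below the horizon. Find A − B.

Ballot sequences with n votes each where one side never trails are Dyck words, counted by C_n; here n = 15. So A = C_15 = 9694845.
Paths of 13 up- and 13 down-steps that never dip below the axis are Dyck paths; their count is C_13. So B = C_13 = 742900.
A − B = 9694845 − 742900 = 8951945.

8951945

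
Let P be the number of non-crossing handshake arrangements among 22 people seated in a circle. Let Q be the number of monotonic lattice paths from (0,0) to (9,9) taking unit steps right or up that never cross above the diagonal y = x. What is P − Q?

With 22 = 2·11 people, non-crossing handshake pairings are non-crossing perfect matchings on a circle, counted by C_11. So P = C_11 = 58786.
Sub-diagonal monotone paths from (0,0) to (9,9) biject with Dyck paths of semilength 9, giving C_9. So Q = C_9 = 4862.
P − Q = 58786 − 4862 = 53924.

53924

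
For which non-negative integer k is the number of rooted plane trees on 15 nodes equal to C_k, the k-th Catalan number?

A rooted plane tree on 15 nodes has 14 edges, and such trees are counted by C_14.

14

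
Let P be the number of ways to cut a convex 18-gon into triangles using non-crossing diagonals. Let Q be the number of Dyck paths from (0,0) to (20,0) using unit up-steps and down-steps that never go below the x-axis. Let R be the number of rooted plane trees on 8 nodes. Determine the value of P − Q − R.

35340445

A convex 18-gon is triangulated into 16 triangles, and the number of such triangulations is the Catalan number C_{18−2} = C_16. So P = C_16 = 35357670.
Dyck paths of semilength n (length 2n) are counted by C_n; here n = 10. So Q = C_10 = 16796.
A rooted plane tree on 8 nodes has 7 edges, and such trees are counted by C_7. So R = C_7 = 429.
P − Q − R = 35357670 − 16796 − 429 = 35340445.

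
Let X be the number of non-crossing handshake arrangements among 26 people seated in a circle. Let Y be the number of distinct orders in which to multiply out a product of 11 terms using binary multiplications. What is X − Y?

With 26 = 2·13 people, non-crossing handshake pairings are non-crossing perfect matchings on a circle, counted by C_13. So X = C_13 = 742900.
Parenthesizations of m factors correspond to full binary trees with m leaves, counted by C_{m−1}; m = 11 gives C_10. So Y = C_10 = 16796.
X − Y = 742900 − 16796 = 726104.

726104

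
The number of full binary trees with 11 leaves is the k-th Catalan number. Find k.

A full binary tree with L leaves has L−1 internal nodes and is counted by C_{L−1}; L = 11 gives C_10.

10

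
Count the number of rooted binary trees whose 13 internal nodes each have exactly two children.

Full binary trees with n internal nodes are counted by C_n; here n = 13.
C_13 = C(26,13)/14 = 10400600/14 = 742900.

742900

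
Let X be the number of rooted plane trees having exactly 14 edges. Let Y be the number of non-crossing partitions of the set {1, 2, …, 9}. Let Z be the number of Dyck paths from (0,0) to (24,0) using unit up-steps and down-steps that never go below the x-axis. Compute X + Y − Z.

A rooted plane tree with 14 edges has 15 nodes, and the count is C_14. So X = C_14 = 2674440.
Non-crossing partitions of an n-element set are counted by C_n; here n = 9. So Y = C_9 = 4862.
A Dyck path with 12 up-steps and 12 down-steps has semilength 12, so there are C_12 of them. So Z = C_12 = 208012.
X + Y − Z = 2674440 + 4862 − 208012 = 2471290.

2471290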